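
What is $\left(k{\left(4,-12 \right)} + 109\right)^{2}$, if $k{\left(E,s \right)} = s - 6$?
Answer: $8281$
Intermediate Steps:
$k{\left(E,s \right)} = -6 + s$
$\left(k{\left(4,-12 \right)} + 109\right)^{2} = \left(\left(-6 - 12\right) + 109\right)^{2} = \left(-18 + 109\right)^{2} = 91^{2} = 8281$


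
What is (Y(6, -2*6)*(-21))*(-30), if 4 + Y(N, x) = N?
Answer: 1260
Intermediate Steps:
Y(N, x) = -4 + N
(Y(6, -2*6)*(-21))*(-30) = ((-4 + 6)*(-21))*(-30) = (2*(-21))*(-30) = -42*(-30) = 1260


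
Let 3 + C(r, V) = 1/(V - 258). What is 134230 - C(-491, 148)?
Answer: 14765631/110 ≈ 1.3423e+5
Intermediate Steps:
C(r, V) = -3 + 1/(-258 + V) (C(r, V) = -3 + 1/(V - 258) = -3 + 1/(-258 + V))
134230 - C(-491, 148) = 134230 - (775 - 3*148)/(-258 + 148) = 134230 - (775 - 444)/(-110) = 134230 - (-1)*331/110 = 134230 - 1*(-331/110) = 134230 + 331/110 = 14765631/110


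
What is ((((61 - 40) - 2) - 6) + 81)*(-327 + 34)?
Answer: -27542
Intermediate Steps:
((((61 - 40) - 2) - 6) + 81)*(-327 + 34) = (((21 - 2) - 6) + 81)*(-293) = ((19 - 6) + 81)*(-293) = (13 + 81)*(-293) = 94*(-293) = -27542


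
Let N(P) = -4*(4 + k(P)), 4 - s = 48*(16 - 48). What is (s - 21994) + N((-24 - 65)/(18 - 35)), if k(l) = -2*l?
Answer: -347278/17 ≈ -20428.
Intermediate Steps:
s = 1540 (s = 4 - 48*(16 - 48) = 4 - 48*(-32) = 4 - 1*(-1536) = 4 + 1536 = 1540)
N(P) = -16 + 8*P (N(P) = -4*(4 - 2*P) = -16 + 8*P)
(s - 21994) + N((-24 - 65)/(18 - 35)) = (1540 - 21994) + (-16 + 8*((-24 - 65)/(18 - 35))) = -20454 + (-16 + 8*(-89/(-17))) = -20454 + (-16 + 8*(-89*(-1/17))) = -20454 + (-16 + 8*(89/17)) = -20454 + (-16 + 712/17) = -20454 + 440/17 = -347278/17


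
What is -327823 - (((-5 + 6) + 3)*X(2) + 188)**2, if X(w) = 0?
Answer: -363167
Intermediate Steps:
-327823 - (((-5 + 6) + 3)*X(2) + 188)**2 = -327823 - (((-5 + 6) + 3)*0 + 188)**2 = -327823 - ((1 + 3)*0 + 188)**2 = -327823 - (4*0 + 188)**2 = -327823 - (0 + 188)**2 = -327823 - 1*188**2 = -327823 - 1*35344 = -327823 - 35344 = -363167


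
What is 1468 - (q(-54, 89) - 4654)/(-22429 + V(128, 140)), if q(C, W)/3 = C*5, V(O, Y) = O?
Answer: 32732404/22301 ≈ 1467.8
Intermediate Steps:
q(C, W) = 15*C (q(C, W) = 3*(C*5) = 3*(5*C) = 15*C)
1468 - (q(-54, 89) - 4654)/(-22429 + V(128, 140)) = 1468 - (15*(-54) - 4654)/(-22429 + 128) = 1468 - (-810 - 4654)/(-22301) = 1468 - (-5464)*(-1)/22301 = 1468 - 1*5464/22301 = 1468 - 5464/22301 = 32732404/22301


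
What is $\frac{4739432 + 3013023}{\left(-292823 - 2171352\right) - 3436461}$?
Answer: $- \frac{7752455}{5900636} \approx -1.3138$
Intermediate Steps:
$\frac{4739432 + 3013023}{\left(-292823 - 2171352\right) - 3436461} = \frac{7752455}{-2464175 - 3436461} = \frac{7752455}{-5900636} = 7752455 \left(- \frac{1}{5900636}\right) = - \frac{7752455}{5900636}$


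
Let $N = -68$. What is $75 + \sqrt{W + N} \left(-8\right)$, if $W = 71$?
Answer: $75 - 8 \sqrt{3} \approx 61.144$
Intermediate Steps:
$75 + \sqrt{W + N} \left(-8\right) = 75 + \sqrt{71 - 68} \left(-8\right) = 75 + \sqrt{3} \left(-8\right) = 75 - 8 \sqrt{3}$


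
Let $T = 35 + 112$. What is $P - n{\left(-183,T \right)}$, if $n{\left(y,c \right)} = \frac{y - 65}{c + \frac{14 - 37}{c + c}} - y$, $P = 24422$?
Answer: $\frac{1047076517}{43195} \approx 24241.0$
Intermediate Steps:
$T = 147$
$n{\left(y,c \right)} = - y + \frac{-65 + y}{c - \frac{23}{2 c}}$ ($n{\left(y,c \right)} = \frac{-65 + y}{c - \frac{23}{2 c}} - y = - y + \frac{-65 + y}{c - \frac{23}{2 c}}$)
$P - n{\left(-183,T \right)} = 24422 - \frac{\left(-130\right) 147 + 23 \left(-183\right) - - 366 \cdot 147^{2} + 2 \cdot 147 \left(-183\right)}{-23 + 2 \cdot 147^{2}} = 24422 - \frac{-19110 - 4209 - \left(-366\right) 21609 - 53802}{-23 + 2 \cdot 21609} = 24422 - \frac{-19110 - 4209 + 7908894 - 53802}{-23 + 43218} = 24422 - \frac{1}{43195} \cdot 7831773 = 24422 - \frac{7831773}{43195} = \frac{1047076517}{43195}$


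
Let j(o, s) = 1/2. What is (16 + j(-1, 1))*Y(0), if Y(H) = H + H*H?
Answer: 0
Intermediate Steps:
j(o, s) = 1/2
Y(H) = H + H**2
(16 + j(-1, 1))*Y(0) = (16 + 1/2)*(0*(1 + 0)) = 33*(0*1)/2 = (33/2)*0 = 0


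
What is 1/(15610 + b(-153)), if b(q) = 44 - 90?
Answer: 1/15564 ≈ 6.4251e-5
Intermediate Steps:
b(q) = -46
1/(15610 + b(-153)) = 1/(15610 - 46) = 1/15564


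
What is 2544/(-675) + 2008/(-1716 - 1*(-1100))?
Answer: -121771/17325 ≈ -7.0286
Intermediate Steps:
2544/(-675) + 2008/(-1716 - 1*(-1100)) = 2544*(-1/675) + 2008/(-1716 + 1100) = -848/225 + 2008/(-616) = -848/225 + 2008*(-1/616) = -848/225 - 251/77 = -121771/17325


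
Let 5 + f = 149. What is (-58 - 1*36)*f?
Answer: -13536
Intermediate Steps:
f = 144 (f = -5 + 149 = 144)
(-58 - 1*36)*f = (-58 - 1*36)*144 = (-58 - 36)*144 = -94*144 = -13536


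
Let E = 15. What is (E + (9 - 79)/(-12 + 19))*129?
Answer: 645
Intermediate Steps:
(E + (9 - 79)/(-12 + 19))*129 = (15 + (9 - 79)/(-12 + 19))*129 = (15 - 70/7)*129 = (15 - 70*⅐)*129 = (15 - 10)*129 = 5*129 = 645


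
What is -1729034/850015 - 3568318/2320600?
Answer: -704552012517/197254480900 ≈ -3.5718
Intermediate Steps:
-1729034/850015 - 3568318/2320600 = -1729034*1/850015 - 3568318*1/2320600 = -1729034/850015 - 1784159/1160300 = -704552012517/197254480900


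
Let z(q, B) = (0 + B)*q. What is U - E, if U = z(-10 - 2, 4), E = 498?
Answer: -546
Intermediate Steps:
z(q, B) = B*q
U = -48 (U = 4*(-10 - 2) = 4*(-12) = -48)
U - E = -48 - 1*498 = -48 - 498 = -546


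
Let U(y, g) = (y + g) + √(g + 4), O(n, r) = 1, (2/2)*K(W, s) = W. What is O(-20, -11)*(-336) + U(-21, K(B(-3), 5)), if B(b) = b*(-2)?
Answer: -351 + √10 ≈ -347.84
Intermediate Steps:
B(b) = -2*b
K(W, s) = W
U(y, g) = g + y + √(4 + g) (U(y, g) = (g + y) + √(4 + g) = g + y + √(4 + g))
O(-20, -11)*(-336) + U(-21, K(B(-3), 5)) = 1*(-336) + (-2*(-3) - 21 + √(4 - 2*(-3))) = -336 + (6 - 21 + √(4 + 6)) = -336 + (6 - 21 + √10) = -336 + (-15 + √10) = -351 + √10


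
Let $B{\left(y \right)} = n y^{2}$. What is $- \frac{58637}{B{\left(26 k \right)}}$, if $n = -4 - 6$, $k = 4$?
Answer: $\frac{58637}{108160} \approx 0.54213$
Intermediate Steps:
$n = -10$ ($n = -4 - 6 = -10$)
$B{\left(y \right)} = - 10 y^{2}$
$- \frac{58637}{B{\left(26 k \right)}} = - \frac{58637}{\left(-10\right) \left(26 \cdot 4\right)^{2}} = - \frac{58637}{\left(-10\right) 104^{2}} = - \frac{58637}{\left(-10\right) 10816} = - \frac{58637}{-108160} = \left(-58637\right) \left(- \frac{1}{108160}\right) = \frac{58637}{108160}$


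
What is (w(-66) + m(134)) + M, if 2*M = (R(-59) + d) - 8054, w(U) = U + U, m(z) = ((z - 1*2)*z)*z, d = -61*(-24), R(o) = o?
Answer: 4733471/2 ≈ 2.3667e+6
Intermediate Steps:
d = 1464
m(z) = z²*(-2 + z) (m(z) = ((z - 2)*z)*z = ((-2 + z)*z)*z = (z*(-2 + z))*z = z²*(-2 + z))
w(U) = 2*U
M = -6649/2 (M = ((-59 + 1464) - 8054)/2 = (1405 - 8054)/2 = (½)*(-6649) = -6649/2 ≈ -3324.5)
(w(-66) + m(134)) + M = (2*(-66) + 134²*(-2 + 134)) - 6649/2 = (-132 + 17956*132) - 6649/2 = (-132 + 2370192) - 6649/2 = 2370060 - 6649/2 = 4733471/2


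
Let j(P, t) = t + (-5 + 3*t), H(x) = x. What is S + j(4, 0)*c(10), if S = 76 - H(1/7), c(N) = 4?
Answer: 391/7 ≈ 55.857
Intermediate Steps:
j(P, t) = -5 + 4*t
S = 531/7 (S = 76 - 1/7 = 531/7 ≈ 75.857)
S + j(4, 0)*c(10) = 531/7 + (-5 + 4*0)*4 = 531/7 + (-5 + 0)*4 = 531/7 - 5*4 = 531/7 - 20 = 391/7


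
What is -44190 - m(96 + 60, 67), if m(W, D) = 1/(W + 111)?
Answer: -11798731/267 ≈ -44190.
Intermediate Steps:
m(W, D) = 1/(111 + W)
-44190 - m(96 + 60, 67) = -44190 - 1/(111 + (96 + 60)) = -44190 - 1/(111 + 156) = -44190 - 1/267 = -11798731/267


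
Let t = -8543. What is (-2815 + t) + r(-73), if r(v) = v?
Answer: -11431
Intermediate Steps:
(-2815 + t) + r(-73) = (-2815 - 8543) - 73 = -11358 - 73 = -11431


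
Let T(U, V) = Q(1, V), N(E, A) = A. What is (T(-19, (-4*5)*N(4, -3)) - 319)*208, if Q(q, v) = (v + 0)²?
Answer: 682448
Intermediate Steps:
Q(q, v) = v²
T(U, V) = V²
(T(-19, (-4*5)*N(4, -3)) - 319)*208 = ((-4*5*(-3))² - 319)*208 = ((-20*(-3))² - 319)*208 = (60² - 319)*208 = (3600 - 319)*208 = 3281*208 = 682448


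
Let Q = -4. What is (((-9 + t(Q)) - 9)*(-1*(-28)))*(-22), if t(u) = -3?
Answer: 12936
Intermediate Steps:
(((-9 + t(Q)) - 9)*(-1*(-28)))*(-22) = (((-9 - 3) - 9)*(-1*(-28)))*(-22) = ((-12 - 9)*28)*(-22) = -21*28*(-22) = -588*(-22) = 12936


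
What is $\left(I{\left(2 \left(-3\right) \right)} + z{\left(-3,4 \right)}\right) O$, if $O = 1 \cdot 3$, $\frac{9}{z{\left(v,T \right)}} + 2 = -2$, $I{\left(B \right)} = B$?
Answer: $- \frac{99}{4} \approx -24.75$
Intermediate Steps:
$z{\left(v,T \right)} = - \frac{9}{4}$ ($z{\left(v,T \right)} = \frac{9}{-2 - 2} = \frac{9}{-4} = 9 \left(- \frac{1}{4}\right) = - \frac{9}{4}$)
$O = 3$
$\left(I{\left(2 \left(-3\right) \right)} + z{\left(-3,4 \right)}\right) O = \left(2 \left(-3\right) - \frac{9}{4}\right) 3 = \left(-6 - \frac{9}{4}\right) 3 = \left(- \frac{33}{4}\right) 3 = - \frac{99}{4}$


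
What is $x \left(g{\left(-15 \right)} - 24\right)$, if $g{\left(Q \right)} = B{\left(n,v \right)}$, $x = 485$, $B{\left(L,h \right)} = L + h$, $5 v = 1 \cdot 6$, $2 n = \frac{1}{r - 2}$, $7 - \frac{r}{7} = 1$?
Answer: $- \frac{176831}{16} \approx -11052.0$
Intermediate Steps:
$r = 42$ ($r = 49 - 7 = 42$)
$n = \frac{1}{80}$ ($n = \frac{1}{2 \left(42 - 2\right)} = \frac{1}{2 \cdot 40} = \frac{1}{2} \cdot \frac{1}{40} = \frac{1}{80} \approx 0.0125$)
$v = \frac{6}{5}$ ($v = \frac{1 \cdot 6}{5} = \frac{1}{5} \cdot 6 = \frac{6}{5} \approx 1.2$)
$g{\left(Q \right)} = \frac{97}{80}$ ($g{\left(Q \right)} = \frac{1}{80} + \frac{6}{5} = \frac{97}{80}$)
$x \left(g{\left(-15 \right)} - 24\right) = 485 \left(\frac{97}{80} - 24\right) = 485 \left(- \frac{1823}{80}\right) = - \frac{176831}{16}$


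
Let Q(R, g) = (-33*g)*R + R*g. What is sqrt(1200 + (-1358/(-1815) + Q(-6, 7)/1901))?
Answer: sqrt(118206050146770)/313665 ≈ 34.662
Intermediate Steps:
Q(R, g) = -32*R*g (Q(R, g) = -33*R*g + R*g = -32*R*g)
sqrt(1200 + (-1358/(-1815) + Q(-6, 7)/1901)) = sqrt(1200 + (-1358/(-1815) - 32*(-6)*7/1901)) = sqrt(1200 + (-1358*(-1/1815) + 1344*(1/1901))) = sqrt(1200 + (1358/1815 + 1344/1901)) = sqrt(1200 + 5020918/3450315) = sqrt(4145398918/3450315) = sqrt(118206050146770)/313665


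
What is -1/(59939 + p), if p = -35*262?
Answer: -1/50769 ≈ -1.9697e-5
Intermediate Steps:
p = -9170
-1/(59939 + p) = -1/(59939 - 9170) = -1/50769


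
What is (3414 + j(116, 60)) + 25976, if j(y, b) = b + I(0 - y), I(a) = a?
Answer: 29334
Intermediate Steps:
j(y, b) = b - y (j(y, b) = b + (0 - y) = b - y)
(3414 + j(116, 60)) + 25976 = (3414 + (60 - 1*116)) + 25976 = (3414 + (60 - 116)) + 25976 = (3414 - 56) + 25976 = 3358 + 25976 = 29334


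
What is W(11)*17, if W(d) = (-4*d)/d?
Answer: -68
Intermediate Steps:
W(d) = -4
W(11)*17 = -4*17 = -68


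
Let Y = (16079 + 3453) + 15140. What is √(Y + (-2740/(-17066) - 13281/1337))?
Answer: √92071811805065841/1629803 ≈ 186.18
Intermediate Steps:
Y = 34672 (Y = 19532 + 15140 = 34672)
√(Y + (-2740/(-17066) - 13281/1337)) = √(34672 + (-2740/(-17066) - 13281/1337)) = √(34672 + (-2740*(-1/17066) - 13281*1/1337)) = √(34672 + (1370/8533 - 13281/1337)) = √(34672 - 15927869/1629803) = √(56492601747/1629803) = √92071811805065841/1629803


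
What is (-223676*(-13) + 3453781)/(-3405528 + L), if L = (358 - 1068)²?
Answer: -6361569/2901428 ≈ -2.1926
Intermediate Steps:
L = 504100 (L = (-710)² = 504100)
(-223676*(-13) + 3453781)/(-3405528 + L) = (-223676*(-13) + 3453781)/(-3405528 + 504100) = (2907788 + 3453781)/(-2901428) = 6361569*(-1/2901428) = -6361569/2901428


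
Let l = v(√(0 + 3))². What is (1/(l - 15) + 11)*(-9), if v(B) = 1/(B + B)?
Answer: -17613/179 ≈ -98.397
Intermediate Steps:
v(B) = 1/(2*B)
l = 1/12 (l = (1/(2*(√(0 + 3))))² = (1/(2*(√3)))² = ((√3/3)/2)² = (√3/6)² = 1/12 ≈ 0.083333)
(1/(l - 15) + 11)*(-9) = (1/(1/12 - 15) + 11)*(-9) = (1/(-179/12) + 11)*(-9) = (-12/179 + 11)*(-9) = (1957/179)*(-9) = -17613/179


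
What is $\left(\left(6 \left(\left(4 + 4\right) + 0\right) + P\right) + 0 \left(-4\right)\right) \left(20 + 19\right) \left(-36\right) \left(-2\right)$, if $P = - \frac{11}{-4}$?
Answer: $142506$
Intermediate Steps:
$P = \frac{11}{4}$ ($P = \left(-11\right) \left(- \frac{1}{4}\right) = \frac{11}{4} \approx 2.75$)
$\left(\left(6 \left(\left(4 + 4\right) + 0\right) + P\right) + 0 \left(-4\right)\right) \left(20 + 19\right) \left(-36\right) \left(-2\right) = \left(\left(6 \left(\left(4 + 4\right) + 0\right) + \frac{11}{4}\right) + 0 \left(-4\right)\right) \left(20 + 19\right) \left(-36\right) \left(-2\right) = \left(\left(6 \left(8 + 0\right) + \frac{11}{4}\right) + 0\right) 39 \left(-36\right) \left(-2\right) = \left(\left(6 \cdot 8 + \frac{11}{4}\right) + 0\right) 39 \left(-36\right) \left(-2\right) = \left(\left(48 + \frac{11}{4}\right) + 0\right) 39 \left(-36\right) \left(-2\right) = \left(\frac{203}{4} + 0\right) 39 \left(-36\right) \left(-2\right) = \frac{203}{4} \cdot 39 \left(-36\right) \left(-2\right) = \frac{7917}{4} \left(-36\right) \left(-2\right) = \left(-71253\right) \left(-2\right) = 142506$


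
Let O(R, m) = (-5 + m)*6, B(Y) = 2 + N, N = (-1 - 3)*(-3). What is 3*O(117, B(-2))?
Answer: 162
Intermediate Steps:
N = 12 (N = -4*(-3) = 12)
B(Y) = 14 (B(Y) = 2 + 12 = 14)
O(R, m) = -30 + 6*m
3*O(117, B(-2)) = 3*(-30 + 6*14) = 3*(-30 + 84) = 3*54 = 162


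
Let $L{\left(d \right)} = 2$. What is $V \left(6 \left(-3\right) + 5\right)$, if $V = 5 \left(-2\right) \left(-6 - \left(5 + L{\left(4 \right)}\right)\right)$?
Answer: $-1690$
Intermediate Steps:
$V = 130$ ($V = 5 \left(-2\right) \left(-6 - 7\right) = - 10 \left(-6 - 7\right) = \left(-10\right) \left(-13\right) = 130$)
$V \left(6 \left(-3\right) + 5\right) = 130 \left(6 \left(-3\right) + 5\right) = 130 \left(-18 + 5\right) = 130 \left(-13\right) = -1690$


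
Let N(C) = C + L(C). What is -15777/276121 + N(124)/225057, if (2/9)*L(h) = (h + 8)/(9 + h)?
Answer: -467528527031/8265014198301 ≈ -0.056567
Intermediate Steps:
L(h) = 9*(8 + h)/(2*(9 + h)) (L(h) = 9*((h + 8)/(9 + h))/2 = 9*((8 + h)/(9 + h))/2 = 9*(8 + h)/(2*(9 + h)))
N(C) = C + 9*(8 + C)/(2*(9 + C))
-15777/276121 + N(124)/225057 = -15777/276121 + ((36 + 124² + (27/2)*124)/(9 + 124))/225057 = -15777*1/276121 + ((36 + 15376 + 1674)/133)*(1/225057) = -15777/276121 + ((1/133)*17086)*(1/225057) = -15777/276121 + (17086/133)*(1/225057) = -15777/276121 + 17086/29932581 = -467528527031/8265014198301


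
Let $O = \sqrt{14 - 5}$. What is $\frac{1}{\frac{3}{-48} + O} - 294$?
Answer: $- \frac{13802}{47} \approx -293.66$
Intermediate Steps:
$O = 3$ ($O = \sqrt{9} = 3$)
$\frac{1}{\frac{3}{-48} + O} - 294 = \frac{1}{\frac{3}{-48} + 3} - 294 = \frac{1}{3 \left(- \frac{1}{48}\right) + 3} - 294 = \frac{1}{- \frac{1}{16} + 3} - 294 = \frac{1}{\frac{47}{16}} - 294 = \frac{16}{47} - 294 = - \frac{13802}{47}$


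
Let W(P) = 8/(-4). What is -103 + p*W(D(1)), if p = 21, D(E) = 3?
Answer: -145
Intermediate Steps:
W(P) = -2 (W(P) = 8*(-1/4) = -2)
-103 + p*W(D(1)) = -103 + 21*(-2) = -103 - 42 = -145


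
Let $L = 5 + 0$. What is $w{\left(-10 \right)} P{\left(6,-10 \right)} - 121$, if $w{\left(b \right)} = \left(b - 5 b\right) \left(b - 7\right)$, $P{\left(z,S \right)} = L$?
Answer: $-3521$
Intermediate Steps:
$L = 5$
$P{\left(z,S \right)} = 5$
$w{\left(b \right)} = - 4 b \left(-7 + b\right)$
$w{\left(-10 \right)} P{\left(6,-10 \right)} - 121 = 4 \left(-10\right) \left(7 - -10\right) 5 - 121 = 4 \left(-10\right) \left(7 + 10\right) 5 - 121 = 4 \left(-10\right) 17 \cdot 5 - 121 = \left(-680\right) 5 - 121 = -3400 - 121 = -3521$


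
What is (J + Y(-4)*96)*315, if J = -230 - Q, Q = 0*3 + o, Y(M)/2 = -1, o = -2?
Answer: -132300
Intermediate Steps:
Y(M) = -2 (Y(M) = 2*(-1) = -2)
Q = -2 (Q = 0*3 - 2 = 0 - 2 = -2)
J = -228 (J = -230 - 1*(-2) = -230 + 2 = -228)
(J + Y(-4)*96)*315 = (-228 - 2*96)*315 = (-228 - 192)*315 = -420*315 = -132300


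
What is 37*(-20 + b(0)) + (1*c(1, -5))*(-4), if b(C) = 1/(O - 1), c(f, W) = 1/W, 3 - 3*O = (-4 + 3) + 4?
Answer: -3881/5 ≈ -776.20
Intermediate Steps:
O = 0 (O = 1 - ((-4 + 3) + 4)/3 = 1 - (-1 + 4)/3 = 1 - ⅓*3 = 1 - 1 = 0)
b(C) = -1 (b(C) = 1/(0 - 1) = 1/(-1) = -1)
37*(-20 + b(0)) + (1*c(1, -5))*(-4) = 37*(-20 - 1) + (1/(-5))*(-4) = 37*(-21) + (1*(-⅕))*(-4) = -777 - ⅕*(-4) = -777 + ⅘ = -3881/5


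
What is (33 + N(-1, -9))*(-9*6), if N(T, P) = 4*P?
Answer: 162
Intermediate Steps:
(33 + N(-1, -9))*(-9*6) = (33 + 4*(-9))*(-9*6) = (33 - 36)*(-54) = -3*(-54) = 162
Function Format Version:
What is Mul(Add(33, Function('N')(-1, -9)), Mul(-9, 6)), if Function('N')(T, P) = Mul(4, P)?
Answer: 162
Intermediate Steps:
Mul(Add(33, Function('N')(-1, -9)), Mul(-9, 6)) = Mul(Add(33, Mul(4, -9)), Mul(-9, 6)) = Mul(Add(33, -36), -54) = Mul(-3, -54) = 162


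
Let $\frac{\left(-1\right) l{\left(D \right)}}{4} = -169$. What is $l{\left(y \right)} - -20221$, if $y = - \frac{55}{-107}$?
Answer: $20897$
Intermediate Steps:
$y = \frac{55}{107}$ ($y = \left(-55\right) \left(- \frac{1}{107}\right) = \frac{55}{107} \approx 0.51402$)
$l{\left(D \right)} = 676$ ($l{\left(D \right)} = \left(-4\right) \left(-169\right) = 676$)
$l{\left(y \right)} - -20221 = 676 - -20221 = 676 + 20221 = 20897$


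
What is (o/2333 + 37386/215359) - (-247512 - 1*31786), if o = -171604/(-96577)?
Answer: 13552504879683944724/48523428091619 ≈ 2.7930e+5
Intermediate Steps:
o = 171604/96577 (o = -171604*(-1/96577) = 171604/96577 ≈ 1.7769)
(o/2333 + 37386/215359) - (-247512 - 1*31786) = ((171604/96577)/2333 + 37386/215359) - (-247512 - 1*31786) = ((171604/96577)*(1/2333) + 37386*(1/215359)) - (-247512 - 31786) = (171604/225314141 + 37386/215359) - 1*(-279298) = 8460550941262/48523428091619 + 279298 = 13552504879683944724/48523428091619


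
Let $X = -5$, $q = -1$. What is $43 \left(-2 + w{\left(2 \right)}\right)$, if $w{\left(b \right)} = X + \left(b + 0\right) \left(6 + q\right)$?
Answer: $129$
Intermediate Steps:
$w{\left(b \right)} = -5 + 5 b$ ($w{\left(b \right)} = -5 + \left(b + 0\right) \left(6 - 1\right) = -5 + b 5 = -5 + 5 b$)
$43 \left(-2 + w{\left(2 \right)}\right) = 43 \left(-2 + \left(-5 + 5 \cdot 2\right)\right) = 43 \left(-2 + \left(-5 + 10\right)\right) = 43 \left(-2 + 5\right) = 43 \cdot 3 = 129$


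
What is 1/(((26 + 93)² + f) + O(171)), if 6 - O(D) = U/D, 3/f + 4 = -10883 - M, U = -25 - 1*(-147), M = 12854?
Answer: 4059711/57511028822 ≈ 7.0590e-5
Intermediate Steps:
U = 122 (U = -25 + 147 = 122)
f = -3/23741 (f = 3/(-4 + (-10883 - 1*12854)) = 3/(-4 + (-10883 - 12854)) = 3/(-4 - 23737) = 3/(-23741) = 3*(-1/23741) = -3/23741 ≈ -0.00012636)
O(D) = 6 - 122/D
1/(((26 + 93)² + f) + O(171)) = 1/(((26 + 93)² - 3/23741) + (6 - 122/171)) = 1/((119² - 3/23741) + (6 - 122*1/171)) = 1/((14161 - 3/23741) + (6 - 122/171)) = 1/(336196298/23741 + 904/171) = 1/(57511028822/4059711) = 4059711/57511028822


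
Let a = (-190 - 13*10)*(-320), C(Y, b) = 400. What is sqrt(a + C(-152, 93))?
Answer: 20*sqrt(257) ≈ 320.62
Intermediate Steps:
a = 102400 (a = (-190 - 130)*(-320) = -320*(-320) = 102400)
sqrt(a + C(-152, 93)) = sqrt(102400 + 400) = sqrt(102800) = 20*sqrt(257)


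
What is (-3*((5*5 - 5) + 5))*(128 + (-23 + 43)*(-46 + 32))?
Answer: 11400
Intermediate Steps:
(-3*((5*5 - 5) + 5))*(128 + (-23 + 43)*(-46 + 32)) = (-3*((25 - 5) + 5))*(128 + 20*(-14)) = (-3*(20 + 5))*(128 - 280) = -3*25*(-152) = -75*(-152) = 11400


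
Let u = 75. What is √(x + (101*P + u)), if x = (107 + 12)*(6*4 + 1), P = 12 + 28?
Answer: √7090 ≈ 84.202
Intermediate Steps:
P = 40
x = 2975 (x = 119*(24 + 1) = 119*25 = 2975)
√(x + (101*P + u)) = √(2975 + (101*40 + 75)) = √(2975 + (4040 + 75)) = √(2975 + 4115) = √7090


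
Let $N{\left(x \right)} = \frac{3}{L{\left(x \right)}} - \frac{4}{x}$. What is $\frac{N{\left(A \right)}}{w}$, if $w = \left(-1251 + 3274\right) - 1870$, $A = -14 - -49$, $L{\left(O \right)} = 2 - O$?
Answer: $- \frac{79}{58905} \approx -0.0013411$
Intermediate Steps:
$A = 35$ ($A = -14 + 49 = 35$)
$N{\left(x \right)} = - \frac{4}{x} + \frac{3}{2 - x}$ ($N{\left(x \right)} = \frac{3}{2 - x} - \frac{4}{x} = - \frac{4}{x} + \frac{3}{2 - x}$)
$w = 153$ ($w = 2023 - 1870 = 153$)
$\frac{N{\left(A \right)}}{w} = \frac{\frac{1}{35} \frac{1}{-2 + 35} \left(8 - 245\right)}{153} = \frac{8 - 245}{35 \cdot 33} \cdot \frac{1}{153} = \frac{1}{35} \cdot \frac{1}{33} \left(-237\right) \frac{1}{153} = \left(- \frac{79}{385}\right) \frac{1}{153} = - \frac{79}{58905}$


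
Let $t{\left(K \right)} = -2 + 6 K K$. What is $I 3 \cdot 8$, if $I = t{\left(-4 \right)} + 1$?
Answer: $2280$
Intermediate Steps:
$t{\left(K \right)} = -2 + 6 K^{2}$
$I = 95$ ($I = \left(-2 + 6 \left(-4\right)^{2}\right) + 1 = \left(-2 + 6 \cdot 16\right) + 1 = \left(-2 + 96\right) + 1 = 94 + 1 = 95$)
$I 3 \cdot 8 = 95 \cdot 3 \cdot 8 = 95 \cdot 24 = 2280$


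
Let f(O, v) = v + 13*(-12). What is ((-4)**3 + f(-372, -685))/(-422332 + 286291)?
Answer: 905/136041 ≈ 0.0066524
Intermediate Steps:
f(O, v) = -156 + v (f(O, v) = v - 156 = -156 + v)
((-4)**3 + f(-372, -685))/(-422332 + 286291) = ((-4)**3 + (-156 - 685))/(-422332 + 286291) = (-64 - 841)/(-136041) = -905*(-1/136041) = 905/136041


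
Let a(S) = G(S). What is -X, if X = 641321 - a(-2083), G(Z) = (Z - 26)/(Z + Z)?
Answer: -2671741177/4166 ≈ -6.4132e+5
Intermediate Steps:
G(Z) = (-26 + Z)/(2*Z) (G(Z) = (-26 + Z)/((2*Z)) = (-26 + Z)*(1/(2*Z)) = (-26 + Z)/(2*Z))
a(S) = (-26 + S)/(2*S)
X = 2671741177/4166 (X = 641321 - (-26 - 2083)/(2*(-2083)) = 641321 - (-1)*(-2109)/(2*2083) = 641321 - 1*2109/4166 = 641321 - 2109/4166 = 2671741177/4166 ≈ 6.4132e+5)
-X = -1*2671741177/4166 = -2671741177/4166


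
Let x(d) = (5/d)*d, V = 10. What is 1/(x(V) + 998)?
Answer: 1/1003 ≈ 0.00099701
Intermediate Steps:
x(d) = 5
1/(x(V) + 998) = 1/(5 + 998) = 1/1003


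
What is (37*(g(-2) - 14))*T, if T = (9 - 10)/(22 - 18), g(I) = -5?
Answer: 703/4 ≈ 175.75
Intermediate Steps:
T = -¼ (T = -1/4 = -1*¼ = -¼ ≈ -0.25000)
(37*(g(-2) - 14))*T = (37*(-5 - 14))*(-¼) = (37*(-19))*(-¼) = -703*(-¼) = 703/4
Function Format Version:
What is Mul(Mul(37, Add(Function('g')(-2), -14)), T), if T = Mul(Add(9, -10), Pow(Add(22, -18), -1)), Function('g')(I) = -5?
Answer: Rational(703, 4) ≈ 175.75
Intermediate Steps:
T = Rational(-1, 4) (T = Mul(-1, Pow(4, -1)) = Mul(-1, Rational(1, 4)) = Rational(-1, 4) ≈ -0.25000)
Mul(Mul(37, Add(Function('g')(-2), -14)), T) = Mul(Mul(37, Add(-5, -14)), Rational(-1, 4)) = Mul(Mul(37, -19), Rational(-1, 4)) = Mul(-703, Rational(-1, 4)) = Rational(703, 4)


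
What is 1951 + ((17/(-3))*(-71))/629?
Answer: 216632/111 ≈ 1951.6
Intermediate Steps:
1951 + ((17/(-3))*(-71))/629 = 1951 + ((17*(-1/3))*(-71))*(1/629) = 1951 - 17/3*(-71)*(1/629) = 1951 + (1207/3)*(1/629) = 1951 + 71/111 = 216632/111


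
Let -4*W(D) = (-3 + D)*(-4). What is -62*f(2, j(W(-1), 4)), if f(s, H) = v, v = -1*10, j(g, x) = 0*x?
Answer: 620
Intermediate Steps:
W(D) = -3 + D (W(D) = -(-3 + D)*(-4)/4 = -(12 - 4*D)/4 = -3 + D)
j(g, x) = 0
v = -10
f(s, H) = -10
-62*f(2, j(W(-1), 4)) = -62*(-10) = 620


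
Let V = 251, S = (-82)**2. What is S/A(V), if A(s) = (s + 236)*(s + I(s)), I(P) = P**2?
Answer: 1681/7700931 ≈ 0.00021829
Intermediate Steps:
S = 6724
A(s) = (236 + s)*(s + s**2) (A(s) = (s + 236)*(s + s**2) = (236 + s)*(s + s**2))
S/A(V) = 6724/((251*(236 + 251**2 + 237*251))) = 6724/((251*(236 + 63001 + 59487))) = 6724/((251*122724)) = 6724/30803724 = 6724*(1/30803724) = 1681/7700931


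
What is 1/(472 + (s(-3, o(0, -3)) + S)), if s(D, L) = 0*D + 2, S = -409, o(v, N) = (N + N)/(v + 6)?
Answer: 1/65 ≈ 0.015385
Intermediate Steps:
o(v, N) = 2*N/(6 + v) (o(v, N) = (2*N)/(6 + v) = 2*N/(6 + v))
s(D, L) = 2 (s(D, L) = 0 + 2 = 2)
1/(472 + (s(-3, o(0, -3)) + S)) = 1/(472 + (2 - 409)) = 1/(472 - 407) = 1/65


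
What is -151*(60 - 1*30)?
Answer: -4530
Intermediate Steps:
-151*(60 - 1*30) = -151*(60 - 30) = -151*30 = -4530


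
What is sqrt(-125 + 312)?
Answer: sqrt(187) ≈ 13.675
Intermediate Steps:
sqrt(-125 + 312) = sqrt(187)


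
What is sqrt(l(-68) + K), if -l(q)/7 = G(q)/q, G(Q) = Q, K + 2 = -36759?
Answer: 4*I*sqrt(2298) ≈ 191.75*I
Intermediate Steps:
K = -36761 (K = -2 - 36759 = -36761)
l(q) = -7 (l(q) = -7*q/q = -7*1 = -7)
sqrt(l(-68) + K) = sqrt(-7 - 36761) = sqrt(-36768) = 4*I*sqrt(2298)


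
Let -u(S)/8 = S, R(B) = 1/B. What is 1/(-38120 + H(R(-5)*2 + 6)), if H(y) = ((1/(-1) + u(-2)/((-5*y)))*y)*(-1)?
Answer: -5/190556 ≈ -2.6239e-5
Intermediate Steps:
u(S) = -8*S
H(y) = -y*(-1 - 16/(5*y)) (H(y) = ((1/(-1) + (-8*(-2))/((-5*y)))*y)*(-1) = ((1*(-1) + 16*(-1/(5*y)))*y)*(-1) = ((-1 - 16/(5*y))*y)*(-1) = (y*(-1 - 16/(5*y)))*(-1) = -y*(-1 - 16/(5*y)))
1/(-38120 + H(R(-5)*2 + 6)) = 1/(-38120 + (16/5 + (2/(-5) + 6))) = 1/(-38120 + (16/5 + (-⅕*2 + 6))) = 1/(-38120 + (16/5 + (-⅖ + 6))) = 1/(-38120 + (16/5 + 28/5)) = 1/(-38120 + 44/5) = 1/(-190556/5) = -5/190556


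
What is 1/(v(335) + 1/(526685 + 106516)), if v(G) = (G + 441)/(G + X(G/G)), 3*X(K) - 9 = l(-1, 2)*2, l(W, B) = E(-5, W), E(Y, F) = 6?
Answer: 36092457/81894053 ≈ 0.44072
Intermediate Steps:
l(W, B) = 6
X(K) = 7 (X(K) = 3 + (6*2)/3 = 3 + (1/3)*12 = 3 + 4 = 7)
v(G) = (441 + G)/(7 + G) (v(G) = (G + 441)/(G + 7) = (441 + G)/(7 + G))
1/(v(335) + 1/(526685 + 106516)) = 1/((441 + 335)/(7 + 335) + 1/(526685 + 106516)) = 1/(776/342 + 1/633201) = 1/((1/342)*776 + 1/633201) = 1/(388/171 + 1/633201) = 1/(81894053/36092457) = 36092457/81894053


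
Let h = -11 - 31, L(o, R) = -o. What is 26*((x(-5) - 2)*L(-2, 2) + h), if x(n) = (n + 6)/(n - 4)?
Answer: -10816/9 ≈ -1201.8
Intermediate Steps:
x(n) = (6 + n)/(-4 + n)
h = -42
26*((x(-5) - 2)*L(-2, 2) + h) = 26*(((6 - 5)/(-4 - 5) - 2)*(-1*(-2)) - 42) = 26*((1/(-9) - 2)*2 - 42) = 26*((-1/9*1 - 2)*2 - 42) = 26*((-1/9 - 2)*2 - 42) = 26*(-19/9*2 - 42) = 26*(-38/9 - 42) = 26*(-416/9) = -10816/9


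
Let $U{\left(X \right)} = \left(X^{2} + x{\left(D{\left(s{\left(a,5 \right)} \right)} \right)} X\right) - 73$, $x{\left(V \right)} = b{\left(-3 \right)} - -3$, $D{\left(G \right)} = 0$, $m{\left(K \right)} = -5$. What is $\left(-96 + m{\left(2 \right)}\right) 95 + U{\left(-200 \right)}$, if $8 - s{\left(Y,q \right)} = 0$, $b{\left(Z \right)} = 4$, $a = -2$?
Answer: $28932$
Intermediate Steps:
$s{\left(Y,q \right)} = 8$ ($s{\left(Y,q \right)} = 8 - 0 = 8 + 0 = 8$)
$x{\left(V \right)} = 7$ ($x{\left(V \right)} = 4 - -3 = 4 + 3 = 7$)
$U{\left(X \right)} = -73 + X^{2} + 7 X$ ($U{\left(X \right)} = \left(X^{2} + 7 X\right) - 73 = -73 + X^{2} + 7 X$)
$\left(-96 + m{\left(2 \right)}\right) 95 + U{\left(-200 \right)} = \left(-96 - 5\right) 95 + \left(-73 + \left(-200\right)^{2} + 7 \left(-200\right)\right) = \left(-101\right) 95 - -38527 = -9595 + 38527 = 28932$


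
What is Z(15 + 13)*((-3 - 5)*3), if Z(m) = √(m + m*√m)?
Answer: -48*√(7 + 14*√7) ≈ -318.54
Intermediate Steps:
Z(m) = √(m + m^(3/2))
Z(15 + 13)*((-3 - 5)*3) = √((15 + 13) + (15 + 13)^(3/2))*((-3 - 5)*3) = √(28 + 28^(3/2))*(-8*3) = √(28 + 56*√7)*(-24) = -24*√(28 + 56*√7)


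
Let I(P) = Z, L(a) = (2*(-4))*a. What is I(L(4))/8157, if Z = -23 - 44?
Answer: -67/8157 ≈ -0.0082138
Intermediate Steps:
Z = -67
L(a) = -8*a
I(P) = -67
I(L(4))/8157 = -67/8157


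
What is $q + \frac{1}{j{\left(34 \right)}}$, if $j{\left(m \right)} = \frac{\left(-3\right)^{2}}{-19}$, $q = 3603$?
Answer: $\frac{32408}{9} \approx 3600.9$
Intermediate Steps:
$j{\left(m \right)} = - \frac{9}{19}$ ($j{\left(m \right)} = 9 \left(- \frac{1}{19}\right) = - \frac{9}{19}$)
$q + \frac{1}{j{\left(34 \right)}} = 3603 + \frac{1}{- \frac{9}{19}} = 3603 - \frac{19}{9} = \frac{32408}{9}$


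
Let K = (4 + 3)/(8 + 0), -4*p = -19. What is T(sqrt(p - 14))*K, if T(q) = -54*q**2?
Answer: 6993/16 ≈ 437.06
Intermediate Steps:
p = 19/4 (p = -1/4*(-19) = 19/4 ≈ 4.7500)
K = 7/8 ≈ 0.87500
T(sqrt(p - 14))*K = -54*(sqrt(19/4 - 14))**2*(7/8) = -54*(sqrt(-37/4))**2*(7/8) = -54*(I*sqrt(37)/2)**2*(7/8) = -54*(-37/4)*(7/8) = (999/2)*(7/8) = 6993/16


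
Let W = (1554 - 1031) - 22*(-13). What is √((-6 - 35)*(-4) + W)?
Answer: √973 ≈ 31.193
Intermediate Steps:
W = 809 (W = 523 + 286 = 809)
√((-6 - 35)*(-4) + W) = √((-6 - 35)*(-4) + 809) = √(-41*(-4) + 809) = √(164 + 809) = √973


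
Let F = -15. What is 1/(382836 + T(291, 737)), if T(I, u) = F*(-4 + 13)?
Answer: 1/382701 ≈ 2.6130e-6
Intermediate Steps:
T(I, u) = -135 (T(I, u) = -15*(-4 + 13) = -15*9 = -135)
1/(382836 + T(291, 737)) = 1/(382836 - 135) = 1/382701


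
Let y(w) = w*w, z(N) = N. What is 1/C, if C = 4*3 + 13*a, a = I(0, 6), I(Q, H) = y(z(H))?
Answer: 1/480 ≈ 0.0020833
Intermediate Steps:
y(w) = w**2
I(Q, H) = H**2
a = 36 (a = 6**2 = 36)
C = 480 (C = 4*3 + 13*36 = 12 + 468 = 480)
1/C = 1/480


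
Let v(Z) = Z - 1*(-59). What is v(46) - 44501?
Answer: -44396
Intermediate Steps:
v(Z) = 59 + Z (v(Z) = Z + 59 = 59 + Z)
v(46) - 44501 = (59 + 46) - 44501 = 105 - 44501 = -44396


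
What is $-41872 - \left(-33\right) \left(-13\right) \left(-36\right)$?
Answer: $-26428$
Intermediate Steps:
$-41872 - \left(-33\right) \left(-13\right) \left(-36\right) = -41872 - 429 \left(-36\right) = -41872 - -15444 = -41872 + 15444 = -26428$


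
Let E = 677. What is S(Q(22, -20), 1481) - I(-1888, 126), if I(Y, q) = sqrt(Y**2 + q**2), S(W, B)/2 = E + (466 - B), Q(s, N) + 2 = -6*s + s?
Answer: -676 - 2*sqrt(895105) ≈ -2568.2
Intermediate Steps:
Q(s, N) = -2 - 5*s (Q(s, N) = -2 + (-6*s + s) = -2 - 5*s)
S(W, B) = 2286 - 2*B (S(W, B) = 2*(677 + (466 - B)) = 2*(1143 - B) = 2286 - 2*B)
S(Q(22, -20), 1481) - I(-1888, 126) = (2286 - 2*1481) - sqrt((-1888)**2 + 126**2) = (2286 - 2962) - sqrt(3564544 + 15876) = -676 - sqrt(3580420) = -676 - 2*sqrt(895105)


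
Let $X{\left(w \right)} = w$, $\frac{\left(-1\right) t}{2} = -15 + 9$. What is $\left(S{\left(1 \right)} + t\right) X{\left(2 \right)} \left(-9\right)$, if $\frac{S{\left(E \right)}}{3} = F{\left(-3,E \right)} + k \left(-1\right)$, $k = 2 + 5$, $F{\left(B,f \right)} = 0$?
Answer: $162$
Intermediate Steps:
$t = 12$ ($t = - 2 \left(-15 + 9\right) = \left(-2\right) \left(-6\right) = 12$)
$k = 7$
$S{\left(E \right)} = -21$ ($S{\left(E \right)} = 3 \left(0 + 7 \left(-1\right)\right) = 3 \left(0 - 7\right) = 3 \left(-7\right) = -21$)
$\left(S{\left(1 \right)} + t\right) X{\left(2 \right)} \left(-9\right) = \left(-21 + 12\right) 2 \left(-9\right) = \left(-9\right) 2 \left(-9\right) = \left(-18\right) \left(-9\right) = 162$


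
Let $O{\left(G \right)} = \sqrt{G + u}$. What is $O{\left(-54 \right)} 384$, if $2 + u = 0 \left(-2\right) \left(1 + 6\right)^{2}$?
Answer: $768 i \sqrt{14} \approx 2873.6 i$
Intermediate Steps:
$u = -2$ ($u = -2 + 0 \left(-2\right) \left(1 + 6\right)^{2} = -2 + 0 \cdot 7^{2} = -2 + 0 \cdot 49 = -2 + 0 = -2$)
$O{\left(G \right)} = \sqrt{-2 + G}$ ($O{\left(G \right)} = \sqrt{G - 2} = \sqrt{-2 + G}$)
$O{\left(-54 \right)} 384 = \sqrt{-2 - 54} \cdot 384 = \sqrt{-56} \cdot 384 = 2 i \sqrt{14} \cdot 384 = 768 i \sqrt{14}$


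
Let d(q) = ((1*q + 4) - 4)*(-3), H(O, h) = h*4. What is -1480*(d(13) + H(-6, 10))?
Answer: -1480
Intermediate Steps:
H(O, h) = 4*h
d(q) = -3*q (d(q) = ((q + 4) - 4)*(-3) = ((4 + q) - 4)*(-3) = q*(-3) = -3*q)
-1480*(d(13) + H(-6, 10)) = -1480*(-3*13 + 4*10) = -1480*(-39 + 40) = -1480*1 = -1480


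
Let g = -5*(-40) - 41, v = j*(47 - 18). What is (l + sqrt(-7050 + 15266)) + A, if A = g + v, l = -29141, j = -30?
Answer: -29852 + 2*sqrt(2054) ≈ -29761.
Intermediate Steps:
v = -870 (v = -30*(47 - 18) = -30*29 = -870)
g = 159 (g = 200 - 41 = 159)
A = -711 (A = 159 - 870 = -711)
(l + sqrt(-7050 + 15266)) + A = (-29141 + sqrt(-7050 + 15266)) - 711 = (-29141 + sqrt(8216)) - 711 = (-29141 + 2*sqrt(2054)) - 711 = -29852 + 2*sqrt(2054)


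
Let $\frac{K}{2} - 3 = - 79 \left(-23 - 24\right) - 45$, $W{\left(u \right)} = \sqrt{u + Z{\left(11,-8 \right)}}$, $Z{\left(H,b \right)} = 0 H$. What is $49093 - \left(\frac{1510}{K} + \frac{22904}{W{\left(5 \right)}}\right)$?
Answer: $\frac{180219648}{3671} - \frac{22904 \sqrt{5}}{5} \approx 38850.0$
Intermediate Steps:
$Z{\left(H,b \right)} = 0$
$W{\left(u \right)} = \sqrt{u}$ ($W{\left(u \right)} = \sqrt{u + 0} = \sqrt{u}$)
$K = 7342$ ($K = 6 + 2 \left(- 79 \left(-23 - 24\right) - 45\right) = 6 + 2 \left(\left(-79\right) \left(-47\right) - 45\right) = 6 + 2 \left(3713 - 45\right) = 6 + 2 \cdot 3668 = 6 + 7336 = 7342$)
$49093 - \left(\frac{1510}{K} + \frac{22904}{W{\left(5 \right)}}\right) = 49093 - \left(\frac{755}{3671} + 22904 \frac{\sqrt{5}}{5}\right) = 49093 - \left(\frac{755}{3671} + \frac{22904 \sqrt{5}}{5}\right) = \frac{180219648}{3671} - \frac{22904 \sqrt{5}}{5}$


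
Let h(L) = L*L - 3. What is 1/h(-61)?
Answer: 1/3718 ≈ 0.00026896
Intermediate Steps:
h(L) = -3 + L**2 (h(L) = L**2 - 3 = -3 + L**2)
1/h(-61) = 1/(-3 + (-61)**2) = 1/(-3 + 3721) = 1/3718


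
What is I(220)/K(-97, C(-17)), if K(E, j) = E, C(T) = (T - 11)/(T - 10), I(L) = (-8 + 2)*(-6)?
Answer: -36/97 ≈ -0.37113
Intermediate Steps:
I(L) = 36 (I(L) = -6*(-6) = 36)
C(T) = (-11 + T)/(-10 + T)
I(220)/K(-97, C(-17)) = 36/(-97) = 36*(-1/97) = -36/97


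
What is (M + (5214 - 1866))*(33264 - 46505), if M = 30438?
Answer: -447360426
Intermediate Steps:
(M + (5214 - 1866))*(33264 - 46505) = (30438 + (5214 - 1866))*(33264 - 46505) = (30438 + 3348)*(-13241) = 33786*(-13241) = -447360426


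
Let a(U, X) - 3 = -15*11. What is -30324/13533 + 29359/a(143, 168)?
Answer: -134075945/730782 ≈ -183.47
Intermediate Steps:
a(U, X) = -162 (a(U, X) = 3 - 15*11 = 3 - 165 = -162)
-30324/13533 + 29359/a(143, 168) = -30324/13533 + 29359/(-162) = -30324*1/13533 + 29359*(-1/162) = -10108/4511 - 29359/162 = -134075945/730782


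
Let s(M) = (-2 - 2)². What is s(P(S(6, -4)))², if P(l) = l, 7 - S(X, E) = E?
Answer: 256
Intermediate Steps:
S(X, E) = 7 - E
s(M) = 16 (s(M) = (-4)² = 16)
s(P(S(6, -4)))² = 16² = 256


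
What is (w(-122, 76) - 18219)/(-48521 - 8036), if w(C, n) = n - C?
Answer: 18021/56557 ≈ 0.31863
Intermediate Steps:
(w(-122, 76) - 18219)/(-48521 - 8036) = ((76 - 1*(-122)) - 18219)/(-48521 - 8036) = ((76 + 122) - 18219)/(-56557) = (198 - 18219)*(-1/56557) = -18021*(-1/56557) = 18021/56557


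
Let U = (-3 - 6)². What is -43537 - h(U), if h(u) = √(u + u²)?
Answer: -43537 - 9*√82 ≈ -43619.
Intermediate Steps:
U = 81 (U = (-9)² = 81)
-43537 - h(U) = -43537 - √(81*(1 + 81)) = -43537 - √(81*82) = -43537 - √6642 = -43537 - 9*√82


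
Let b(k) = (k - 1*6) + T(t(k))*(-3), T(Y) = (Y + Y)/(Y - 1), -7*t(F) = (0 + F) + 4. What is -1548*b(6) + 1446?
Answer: 117462/17 ≈ 6909.5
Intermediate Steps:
t(F) = -4/7 - F/7 (t(F) = -((0 + F) + 4)/7 = -(F + 4)/7 = -(4 + F)/7 = -4/7 - F/7)
T(Y) = 2*Y/(-1 + Y) (T(Y) = (2*Y)/(-1 + Y) = 2*Y/(-1 + Y))
b(k) = -6 + k - 6*(-4/7 - k/7)/(-11/7 - k/7) (b(k) = (k - 1*6) + (2*(-4/7 - k/7)/(-1 + (-4/7 - k/7)))*(-3) = (k - 6) + (2*(-4/7 - k/7)/(-11/7 - k/7))*(-3) = (-6 + k) + (2*(-4/7 - k/7)/(-11/7 - k/7))*(-3) = (-6 + k) - 6*(-4/7 - k/7)/(-11/7 - k/7) = -6 + k - 6*(-4/7 - k/7)/(-11/7 - k/7))
-1548*b(6) + 1446 = -1548*(-90 + 6² - 1*6)/(11 + 6) + 1446 = -1548*(-90 + 36 - 6)/17 + 1446 = -1548*(-60)/17 + 1446 = -1548*(-60/17) + 1446 = 92880/17 + 1446 = 117462/17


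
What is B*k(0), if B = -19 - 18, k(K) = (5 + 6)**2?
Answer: -4477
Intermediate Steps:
k(K) = 121 (k(K) = 11**2 = 121)
B = -37
B*k(0) = -37*121 = -4477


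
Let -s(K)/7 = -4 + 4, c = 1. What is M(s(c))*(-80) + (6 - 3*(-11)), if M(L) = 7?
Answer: -521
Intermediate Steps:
s(K) = 0 (s(K) = -7*(-4 + 4) = -7*0 = 0)
M(s(c))*(-80) + (6 - 3*(-11)) = 7*(-80) + (6 - 3*(-11)) = -560 + (6 + 33) = -560 + 39 = -521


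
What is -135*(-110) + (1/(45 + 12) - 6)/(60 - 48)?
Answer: 10157059/684 ≈ 14850.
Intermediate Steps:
-135*(-110) + (1/(45 + 12) - 6)/(60 - 48) = 14850 + (1/57 - 6)/12 = 14850 + (1/57 - 6)*(1/12) = 14850 - 341/57*1/12 = 14850 - 341/684 = 10157059/684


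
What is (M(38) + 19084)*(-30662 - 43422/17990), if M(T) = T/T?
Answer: -1052829372617/1799 ≈ -5.8523e+8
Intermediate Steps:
M(T) = 1
(M(38) + 19084)*(-30662 - 43422/17990) = (1 + 19084)*(-30662 - 43422/17990) = 19085*(-30662 - 43422*1/17990) = 19085*(-30662 - 21711/8995) = 19085*(-275826401/8995) = -1052829372617/1799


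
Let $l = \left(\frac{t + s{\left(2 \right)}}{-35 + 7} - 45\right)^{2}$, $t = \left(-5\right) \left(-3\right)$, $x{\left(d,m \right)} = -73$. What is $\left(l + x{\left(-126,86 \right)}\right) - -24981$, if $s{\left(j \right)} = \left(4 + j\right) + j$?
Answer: $\frac{21173961}{784} \approx 27008.0$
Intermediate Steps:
$s{\left(j \right)} = 4 + 2 j$
$t = 15$
$l = \frac{1646089}{784}$ ($l = \left(\frac{15 + \left(4 + 2 \cdot 2\right)}{-35 + 7} - 45\right)^{2} = \left(\frac{15 + \left(4 + 4\right)}{-28} - 45\right)^{2} = \left(\left(15 + 8\right) \left(- \frac{1}{28}\right) - 45\right)^{2} = \left(23 \left(- \frac{1}{28}\right) - 45\right)^{2} = \left(- \frac{23}{28} - 45\right)^{2} = \left(- \frac{1283}{28}\right)^{2} = \frac{1646089}{784} \approx 2099.6$)
$\left(l + x{\left(-126,86 \right)}\right) - -24981 = \left(\frac{1646089}{784} - 73\right) - -24981 = \frac{1588857}{784} + 24981 = \frac{21173961}{784}$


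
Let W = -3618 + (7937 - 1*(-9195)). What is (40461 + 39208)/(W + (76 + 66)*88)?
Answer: 79669/26010 ≈ 3.0630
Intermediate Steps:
W = 13514 (W = -3618 + (7937 + 9195) = -3618 + 17132 = 13514)
(40461 + 39208)/(W + (76 + 66)*88) = (40461 + 39208)/(13514 + (76 + 66)*88) = 79669/(13514 + 142*88) = 79669/(13514 + 12496) = 79669/26010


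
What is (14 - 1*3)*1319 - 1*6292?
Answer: 8217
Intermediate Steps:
(14 - 1*3)*1319 - 1*6292 = (14 - 3)*1319 - 6292 = 11*1319 - 6292 = 14509 - 6292 = 8217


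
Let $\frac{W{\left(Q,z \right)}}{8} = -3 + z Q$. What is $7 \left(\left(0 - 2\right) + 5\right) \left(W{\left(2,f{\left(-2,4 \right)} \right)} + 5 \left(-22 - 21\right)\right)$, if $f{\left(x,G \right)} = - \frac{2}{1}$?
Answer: $-5691$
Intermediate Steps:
$f{\left(x,G \right)} = -2$ ($f{\left(x,G \right)} = \left(-2\right) 1 = -2$)
$W{\left(Q,z \right)} = -24 + 8 Q z$ ($W{\left(Q,z \right)} = 8 \left(-3 + z Q\right) = 8 \left(-3 + Q z\right) = -24 + 8 Q z$)
$7 \left(\left(0 - 2\right) + 5\right) \left(W{\left(2,f{\left(-2,4 \right)} \right)} + 5 \left(-22 - 21\right)\right) = 7 \left(\left(0 - 2\right) + 5\right) \left(\left(-24 + 8 \cdot 2 \left(-2\right)\right) + 5 \left(-22 - 21\right)\right) = 7 \left(\left(0 - 2\right) + 5\right) \left(\left(-24 - 32\right) + 5 \left(-22 - 21\right)\right) = 7 \left(-2 + 5\right) \left(-56 + 5 \left(-43\right)\right) = 7 \cdot 3 \left(-56 - 215\right) = 21 \left(-271\right) = -5691$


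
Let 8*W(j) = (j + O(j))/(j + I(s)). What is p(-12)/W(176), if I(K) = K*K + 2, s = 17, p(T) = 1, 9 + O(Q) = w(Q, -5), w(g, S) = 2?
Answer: 3736/169 ≈ 22.107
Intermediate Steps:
O(Q) = -7 (O(Q) = -9 + 2 = -7)
I(K) = 2 + K² (I(K) = K² + 2 = 2 + K²)
W(j) = (-7 + j)/(8*(291 + j)) (W(j) = ((j - 7)/(j + (2 + 17²)))/8 = ((-7 + j)/(j + (2 + 289)))/8 = ((-7 + j)/(j + 291))/8 = ((-7 + j)/(291 + j))/8 = (-7 + j)/(8*(291 + j)))
p(-12)/W(176) = 1/((-7 + 176)/(8*(291 + 176))) = 1/((⅛)*169/467) = 1/((⅛)*(1/467)*169) = 1/(169/3736) = 1*(3736/169) = 3736/169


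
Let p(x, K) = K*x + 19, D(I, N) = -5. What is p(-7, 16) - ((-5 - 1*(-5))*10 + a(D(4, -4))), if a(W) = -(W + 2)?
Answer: -96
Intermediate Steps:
a(W) = -2 - W (a(W) = -(2 + W) = -2 - W)
p(x, K) = 19 + K*x
p(-7, 16) - ((-5 - 1*(-5))*10 + a(D(4, -4))) = (19 + 16*(-7)) - ((-5 - 1*(-5))*10 + (-2 - 1*(-5))) = (19 - 112) - ((-5 + 5)*10 + (-2 + 5)) = -93 - (0*10 + 3) = -93 - (0 + 3) = -93 - 1*3 = -93 - 3 = -96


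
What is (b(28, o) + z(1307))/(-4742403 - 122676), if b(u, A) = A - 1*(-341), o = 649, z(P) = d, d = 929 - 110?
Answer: -603/1621693 ≈ -0.00037183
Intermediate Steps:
d = 819
z(P) = 819
b(u, A) = 341 + A (b(u, A) = A + 341 = 341 + A)
(b(28, o) + z(1307))/(-4742403 - 122676) = ((341 + 649) + 819)/(-4742403 - 122676) = (990 + 819)/(-4865079) = 1809*(-1/4865079) = -603/1621693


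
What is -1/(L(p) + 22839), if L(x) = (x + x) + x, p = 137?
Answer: -1/23250 ≈ -4.3011e-5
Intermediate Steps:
L(x) = 3*x (L(x) = 2*x + x = 3*x)
-1/(L(p) + 22839) = -1/(3*137 + 22839) = -1/(411 + 22839) = -1/23250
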